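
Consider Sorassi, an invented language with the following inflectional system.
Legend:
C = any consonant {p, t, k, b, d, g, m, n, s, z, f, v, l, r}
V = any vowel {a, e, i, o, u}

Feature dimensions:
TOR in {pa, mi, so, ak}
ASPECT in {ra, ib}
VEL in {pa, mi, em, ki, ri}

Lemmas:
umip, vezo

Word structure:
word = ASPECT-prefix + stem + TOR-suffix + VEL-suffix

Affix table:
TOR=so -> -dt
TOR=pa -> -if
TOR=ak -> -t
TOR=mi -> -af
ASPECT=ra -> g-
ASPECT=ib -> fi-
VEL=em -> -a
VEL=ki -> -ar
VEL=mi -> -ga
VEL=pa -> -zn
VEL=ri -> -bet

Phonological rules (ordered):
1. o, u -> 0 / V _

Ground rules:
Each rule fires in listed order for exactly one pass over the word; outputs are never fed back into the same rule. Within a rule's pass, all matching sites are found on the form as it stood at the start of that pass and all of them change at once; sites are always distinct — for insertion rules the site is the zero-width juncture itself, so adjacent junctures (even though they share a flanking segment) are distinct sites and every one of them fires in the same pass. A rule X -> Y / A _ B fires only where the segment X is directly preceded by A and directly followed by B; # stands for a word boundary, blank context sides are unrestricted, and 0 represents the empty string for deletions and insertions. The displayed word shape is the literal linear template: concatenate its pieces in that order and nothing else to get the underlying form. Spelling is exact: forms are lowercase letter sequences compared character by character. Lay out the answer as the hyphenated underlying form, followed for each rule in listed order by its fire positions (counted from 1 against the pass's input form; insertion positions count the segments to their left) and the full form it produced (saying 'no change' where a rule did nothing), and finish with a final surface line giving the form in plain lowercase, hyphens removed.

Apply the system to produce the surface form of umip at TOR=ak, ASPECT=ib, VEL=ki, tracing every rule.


underlying: fi-umip-t-ar
1. o, u -> 0 / V _: fires at position(s) 3: fimiptar
surface: fimiptar


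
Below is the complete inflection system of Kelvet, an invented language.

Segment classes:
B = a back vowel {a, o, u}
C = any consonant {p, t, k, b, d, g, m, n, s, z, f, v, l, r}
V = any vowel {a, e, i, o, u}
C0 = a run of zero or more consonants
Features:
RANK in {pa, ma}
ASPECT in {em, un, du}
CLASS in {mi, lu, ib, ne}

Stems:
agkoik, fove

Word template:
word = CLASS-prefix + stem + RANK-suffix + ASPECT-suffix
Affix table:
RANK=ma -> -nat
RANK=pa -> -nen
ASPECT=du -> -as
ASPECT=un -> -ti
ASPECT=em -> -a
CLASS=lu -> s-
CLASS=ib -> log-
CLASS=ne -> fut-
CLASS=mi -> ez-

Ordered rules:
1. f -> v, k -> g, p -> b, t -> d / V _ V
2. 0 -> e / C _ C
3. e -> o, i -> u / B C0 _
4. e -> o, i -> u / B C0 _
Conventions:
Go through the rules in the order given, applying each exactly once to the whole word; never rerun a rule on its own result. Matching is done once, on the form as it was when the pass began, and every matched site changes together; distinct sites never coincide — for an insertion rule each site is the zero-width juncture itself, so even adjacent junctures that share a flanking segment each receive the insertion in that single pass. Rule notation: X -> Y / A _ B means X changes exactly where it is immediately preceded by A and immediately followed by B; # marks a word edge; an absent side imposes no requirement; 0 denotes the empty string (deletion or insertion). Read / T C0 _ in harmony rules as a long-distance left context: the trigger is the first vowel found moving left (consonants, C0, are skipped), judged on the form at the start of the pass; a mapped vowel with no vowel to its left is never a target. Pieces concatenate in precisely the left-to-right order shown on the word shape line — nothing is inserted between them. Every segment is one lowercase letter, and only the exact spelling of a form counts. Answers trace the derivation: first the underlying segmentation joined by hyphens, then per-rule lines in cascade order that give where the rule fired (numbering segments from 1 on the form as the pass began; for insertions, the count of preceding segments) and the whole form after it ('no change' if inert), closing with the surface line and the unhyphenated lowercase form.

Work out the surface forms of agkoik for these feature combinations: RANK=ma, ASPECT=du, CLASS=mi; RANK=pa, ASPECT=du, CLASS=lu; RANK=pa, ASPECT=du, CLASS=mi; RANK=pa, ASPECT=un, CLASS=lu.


cell RANK=ma, ASPECT=du, CLASS=mi:
underlying: ez-agkoik-nat-as
1. f -> v, k -> g, p -> b, t -> d / V _ V: fires at position(s) 11: ezagkoiknadas
2. 0 -> e / C _ C: inserts after position(s) 4, 8: ezagekoikenadas
3. e -> o, i -> u / B C0 _: fires at position(s) 5, 8: ezagokoukenadas
4. e -> o, i -> u / B C0 _: fires at position(s) 10: ezagokoukonadas
surface: ezagokoukonadas

cell RANK=pa, ASPECT=du, CLASS=lu:
underlying: s-agkoik-nen-as
1. f -> v, k -> g, p -> b, t -> d / V _ V: no change
2. 0 -> e / C _ C: inserts after position(s) 3, 7: sagekoikenenas
3. e -> o, i -> u / B C0 _: fires at position(s) 4, 7: sagokoukenenas
4. e -> o, i -> u / B C0 _: fires at position(s) 9: sagokoukonenas
surface: sagokoukonenas

cell RANK=pa, ASPECT=du, CLASS=mi:
underlying: ez-agkoik-nen-as
1. f -> v, k -> g, p -> b, t -> d / V _ V: no change
2. 0 -> e / C _ C: inserts after position(s) 4, 8: ezagekoikenenas
3. e -> o, i -> u / B C0 _: fires at position(s) 5, 8: ezagokoukenenas
4. e -> o, i -> u / B C0 _: fires at position(s) 10: ezagokoukonenas
surface: ezagokoukonenas

cell RANK=pa, ASPECT=un, CLASS=lu:
underlying: s-agkoik-nen-ti
1. f -> v, k -> g, p -> b, t -> d / V _ V: no change
2. 0 -> e / C _ C: inserts after position(s) 3, 7, 10: sagekoikeneneti
3. e -> o, i -> u / B C0 _: fires at position(s) 4, 7: sagokoukeneneti
4. e -> o, i -> u / B C0 _: fires at position(s) 9: sagokoukoneneti
surface: sagokoukoneneti


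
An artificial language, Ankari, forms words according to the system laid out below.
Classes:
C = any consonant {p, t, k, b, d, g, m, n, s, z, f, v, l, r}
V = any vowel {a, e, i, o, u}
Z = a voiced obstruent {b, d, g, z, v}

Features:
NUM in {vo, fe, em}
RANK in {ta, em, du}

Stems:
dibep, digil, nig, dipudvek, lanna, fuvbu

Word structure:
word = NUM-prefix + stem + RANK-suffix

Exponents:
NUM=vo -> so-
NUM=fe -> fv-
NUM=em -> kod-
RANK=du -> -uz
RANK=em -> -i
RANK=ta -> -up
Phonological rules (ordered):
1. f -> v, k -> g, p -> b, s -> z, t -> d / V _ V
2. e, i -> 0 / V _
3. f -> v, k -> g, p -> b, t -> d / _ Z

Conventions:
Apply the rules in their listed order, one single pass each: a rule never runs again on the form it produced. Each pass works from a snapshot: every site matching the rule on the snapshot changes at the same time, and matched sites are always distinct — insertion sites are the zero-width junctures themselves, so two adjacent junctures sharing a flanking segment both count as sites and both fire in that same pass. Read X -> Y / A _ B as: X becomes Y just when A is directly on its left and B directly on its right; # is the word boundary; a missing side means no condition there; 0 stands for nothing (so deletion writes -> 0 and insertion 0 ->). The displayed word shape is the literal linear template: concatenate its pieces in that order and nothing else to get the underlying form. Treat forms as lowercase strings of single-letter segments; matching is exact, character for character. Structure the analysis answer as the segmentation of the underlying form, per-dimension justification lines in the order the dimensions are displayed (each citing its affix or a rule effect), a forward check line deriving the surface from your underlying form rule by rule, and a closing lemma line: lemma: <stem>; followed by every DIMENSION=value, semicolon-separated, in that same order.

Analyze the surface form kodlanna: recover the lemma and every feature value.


underlying: kod-lanna-i
NUM=em - signalled by the affix kod-
RANK=em - signalled by the affix -i
check: kodlannai -> kodlannai -> kodlanna -> kodlanna
lemma: lanna; NUM=em; RANK=em


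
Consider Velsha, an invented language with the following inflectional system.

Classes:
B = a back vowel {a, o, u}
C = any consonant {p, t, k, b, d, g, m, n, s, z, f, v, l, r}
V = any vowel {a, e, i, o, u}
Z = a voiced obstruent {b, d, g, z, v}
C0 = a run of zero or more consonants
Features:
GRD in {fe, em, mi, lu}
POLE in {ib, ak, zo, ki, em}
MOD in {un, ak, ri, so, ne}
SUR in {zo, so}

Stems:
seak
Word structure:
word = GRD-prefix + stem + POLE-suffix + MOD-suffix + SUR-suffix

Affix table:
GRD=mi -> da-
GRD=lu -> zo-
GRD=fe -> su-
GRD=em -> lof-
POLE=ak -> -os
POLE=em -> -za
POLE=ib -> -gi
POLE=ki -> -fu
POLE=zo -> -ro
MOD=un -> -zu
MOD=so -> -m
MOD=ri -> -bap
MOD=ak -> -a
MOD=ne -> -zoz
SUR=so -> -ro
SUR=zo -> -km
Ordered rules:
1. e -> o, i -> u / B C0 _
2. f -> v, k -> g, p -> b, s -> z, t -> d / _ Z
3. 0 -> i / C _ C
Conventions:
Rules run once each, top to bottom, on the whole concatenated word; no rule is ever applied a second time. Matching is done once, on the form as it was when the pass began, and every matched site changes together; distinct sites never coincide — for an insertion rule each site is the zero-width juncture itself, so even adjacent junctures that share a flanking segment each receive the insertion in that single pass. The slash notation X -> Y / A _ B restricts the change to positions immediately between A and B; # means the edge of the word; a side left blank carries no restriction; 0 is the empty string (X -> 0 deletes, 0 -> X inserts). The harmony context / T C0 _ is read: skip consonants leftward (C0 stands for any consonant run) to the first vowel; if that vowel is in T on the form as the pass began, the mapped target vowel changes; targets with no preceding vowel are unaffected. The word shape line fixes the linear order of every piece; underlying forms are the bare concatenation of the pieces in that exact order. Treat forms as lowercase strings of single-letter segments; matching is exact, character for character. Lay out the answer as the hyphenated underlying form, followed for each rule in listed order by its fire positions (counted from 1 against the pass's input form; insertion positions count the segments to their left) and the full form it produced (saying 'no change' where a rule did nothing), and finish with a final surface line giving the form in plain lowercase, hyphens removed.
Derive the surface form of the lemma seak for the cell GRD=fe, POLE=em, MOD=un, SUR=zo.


underlying: su-seak-za-zu-km
1. e -> o, i -> u / B C0 _: fires at position(s) 4: susoakzazukm
2. f -> v, k -> g, p -> b, s -> z, t -> d / _ Z: fires at position(s) 6: susoagzazukm
3. 0 -> i / C _ C: inserts after position(s) 6, 11: susoagizazukim
surface: susoagizazukim


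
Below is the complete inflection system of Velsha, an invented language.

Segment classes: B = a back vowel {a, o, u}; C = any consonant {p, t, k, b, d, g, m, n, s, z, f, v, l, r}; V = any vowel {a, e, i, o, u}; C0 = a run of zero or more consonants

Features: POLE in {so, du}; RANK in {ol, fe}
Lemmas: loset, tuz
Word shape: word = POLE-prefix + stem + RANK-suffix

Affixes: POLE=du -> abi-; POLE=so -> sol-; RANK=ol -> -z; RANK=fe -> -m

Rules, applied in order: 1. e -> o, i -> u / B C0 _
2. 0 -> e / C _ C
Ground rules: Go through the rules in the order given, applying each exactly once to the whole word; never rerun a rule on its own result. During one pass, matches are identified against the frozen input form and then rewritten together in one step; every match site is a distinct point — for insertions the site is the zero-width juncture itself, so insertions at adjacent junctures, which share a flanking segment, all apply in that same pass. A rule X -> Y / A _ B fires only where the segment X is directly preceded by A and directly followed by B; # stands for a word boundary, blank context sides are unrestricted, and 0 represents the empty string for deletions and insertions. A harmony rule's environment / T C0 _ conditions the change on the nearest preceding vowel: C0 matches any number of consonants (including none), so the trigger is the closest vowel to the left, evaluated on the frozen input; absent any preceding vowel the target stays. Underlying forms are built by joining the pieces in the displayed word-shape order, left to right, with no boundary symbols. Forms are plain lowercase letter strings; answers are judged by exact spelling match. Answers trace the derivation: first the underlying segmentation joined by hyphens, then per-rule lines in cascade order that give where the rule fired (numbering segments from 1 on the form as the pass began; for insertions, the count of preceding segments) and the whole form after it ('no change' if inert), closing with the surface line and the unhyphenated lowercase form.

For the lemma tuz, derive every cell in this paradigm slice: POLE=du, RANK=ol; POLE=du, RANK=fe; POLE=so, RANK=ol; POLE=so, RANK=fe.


cell POLE=du, RANK=ol:
underlying: abi-tuz-z
1. e -> o, i -> u / B C0 _: fires at position(s) 3: abutuzz
2. 0 -> e / C _ C: inserts after position(s) 6: abutuzez
surface: abutuzez

cell POLE=du, RANK=fe:
underlying: abi-tuz-m
1. e -> o, i -> u / B C0 _: fires at position(s) 3: abutuzm
2. 0 -> e / C _ C: inserts after position(s) 6: abutuzem
surface: abutuzem

cell POLE=so, RANK=ol:
underlying: sol-tuz-z
1. e -> o, i -> u / B C0 _: no change
2. 0 -> e / C _ C: inserts after position(s) 3, 6: soletuzez
surface: soletuzez

cell POLE=so, RANK=fe:
underlying: sol-tuz-m
1. e -> o, i -> u / B C0 _: no change
2. 0 -> e / C _ C: inserts after position(s) 3, 6: soletuzem
surface: soletuzem


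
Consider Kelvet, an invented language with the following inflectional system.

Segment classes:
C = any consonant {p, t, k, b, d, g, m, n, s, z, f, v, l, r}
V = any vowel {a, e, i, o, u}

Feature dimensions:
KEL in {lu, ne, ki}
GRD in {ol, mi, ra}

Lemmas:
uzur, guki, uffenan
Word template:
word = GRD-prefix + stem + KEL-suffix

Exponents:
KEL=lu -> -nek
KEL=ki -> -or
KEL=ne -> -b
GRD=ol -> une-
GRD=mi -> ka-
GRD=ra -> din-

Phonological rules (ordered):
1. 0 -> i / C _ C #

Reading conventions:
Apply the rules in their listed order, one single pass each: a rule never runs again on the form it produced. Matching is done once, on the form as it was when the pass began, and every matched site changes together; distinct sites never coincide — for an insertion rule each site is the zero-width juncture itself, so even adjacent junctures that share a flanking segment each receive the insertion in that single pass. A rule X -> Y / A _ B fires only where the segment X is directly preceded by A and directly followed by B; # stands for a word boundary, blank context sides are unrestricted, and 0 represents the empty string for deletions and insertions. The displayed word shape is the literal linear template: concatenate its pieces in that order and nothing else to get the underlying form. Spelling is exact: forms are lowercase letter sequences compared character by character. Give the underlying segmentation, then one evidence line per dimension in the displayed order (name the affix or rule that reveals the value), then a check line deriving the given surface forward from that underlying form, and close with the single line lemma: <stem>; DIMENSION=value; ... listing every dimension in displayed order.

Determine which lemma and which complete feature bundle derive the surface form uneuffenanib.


underlying: une-uffenan-b
KEL=ne - signalled by the affix -b
GRD=ol - signalled by the affix une-
check: uneuffenanb -> uneuffenanib
lemma: uffenan; KEL=ne; GRD=ol


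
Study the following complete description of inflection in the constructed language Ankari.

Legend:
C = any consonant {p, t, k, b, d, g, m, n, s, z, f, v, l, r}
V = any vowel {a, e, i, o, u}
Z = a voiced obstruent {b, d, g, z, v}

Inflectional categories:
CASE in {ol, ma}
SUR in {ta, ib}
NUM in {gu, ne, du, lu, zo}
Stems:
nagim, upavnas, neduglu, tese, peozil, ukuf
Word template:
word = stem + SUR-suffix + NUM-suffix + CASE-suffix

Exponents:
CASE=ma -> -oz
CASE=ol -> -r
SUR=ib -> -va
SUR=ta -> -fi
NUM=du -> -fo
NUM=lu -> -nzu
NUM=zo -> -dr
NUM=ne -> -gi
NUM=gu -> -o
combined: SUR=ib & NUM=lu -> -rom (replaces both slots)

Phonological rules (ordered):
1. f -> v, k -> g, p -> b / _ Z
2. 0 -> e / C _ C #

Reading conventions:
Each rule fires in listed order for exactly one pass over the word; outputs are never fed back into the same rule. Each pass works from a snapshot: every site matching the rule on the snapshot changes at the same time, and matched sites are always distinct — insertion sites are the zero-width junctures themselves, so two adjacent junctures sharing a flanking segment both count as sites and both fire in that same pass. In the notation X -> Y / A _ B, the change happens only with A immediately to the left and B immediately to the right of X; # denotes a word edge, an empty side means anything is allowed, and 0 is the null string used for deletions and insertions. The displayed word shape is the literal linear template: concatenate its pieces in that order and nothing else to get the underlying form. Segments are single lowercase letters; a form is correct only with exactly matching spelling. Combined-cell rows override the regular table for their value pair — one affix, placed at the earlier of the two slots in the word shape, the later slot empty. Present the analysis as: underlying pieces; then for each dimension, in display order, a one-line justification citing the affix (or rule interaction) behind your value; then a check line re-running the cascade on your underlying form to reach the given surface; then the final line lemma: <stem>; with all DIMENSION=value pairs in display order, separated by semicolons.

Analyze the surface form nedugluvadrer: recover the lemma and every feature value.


underlying: neduglu-va-dr-r
CASE=ol - signalled by the affix -r
SUR=ib - signalled by the affix -va
NUM=zo - signalled by the affix -dr
check: nedugluvadrr -> nedugluvadrr -> nedugluvadrer
lemma: neduglu; CASE=ol; SUR=ib; NUM=zo


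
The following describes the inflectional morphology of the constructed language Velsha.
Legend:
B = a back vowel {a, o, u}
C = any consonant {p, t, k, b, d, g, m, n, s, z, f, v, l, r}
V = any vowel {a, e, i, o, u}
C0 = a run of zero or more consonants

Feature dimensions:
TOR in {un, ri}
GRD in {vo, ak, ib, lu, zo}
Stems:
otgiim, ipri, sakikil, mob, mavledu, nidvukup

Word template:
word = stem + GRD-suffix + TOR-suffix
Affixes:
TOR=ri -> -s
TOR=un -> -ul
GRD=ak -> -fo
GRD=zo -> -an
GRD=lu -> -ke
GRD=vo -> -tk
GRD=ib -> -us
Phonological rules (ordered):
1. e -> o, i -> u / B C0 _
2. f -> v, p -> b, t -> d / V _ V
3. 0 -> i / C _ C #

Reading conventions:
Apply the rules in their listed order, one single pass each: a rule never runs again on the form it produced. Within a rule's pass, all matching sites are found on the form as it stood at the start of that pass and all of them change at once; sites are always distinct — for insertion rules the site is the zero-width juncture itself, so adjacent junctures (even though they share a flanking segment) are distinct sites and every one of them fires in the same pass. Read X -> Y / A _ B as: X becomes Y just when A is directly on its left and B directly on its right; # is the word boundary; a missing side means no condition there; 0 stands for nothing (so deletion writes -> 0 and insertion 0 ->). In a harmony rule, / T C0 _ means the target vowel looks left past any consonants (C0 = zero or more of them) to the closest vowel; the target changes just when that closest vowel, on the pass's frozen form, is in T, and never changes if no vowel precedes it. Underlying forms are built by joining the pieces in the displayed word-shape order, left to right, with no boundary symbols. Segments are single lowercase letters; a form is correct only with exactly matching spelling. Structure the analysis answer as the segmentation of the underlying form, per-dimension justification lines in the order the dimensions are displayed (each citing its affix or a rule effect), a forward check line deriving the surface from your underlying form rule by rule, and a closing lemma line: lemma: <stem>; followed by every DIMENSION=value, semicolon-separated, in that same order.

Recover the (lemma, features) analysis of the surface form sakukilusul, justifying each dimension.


underlying: sakikil-us-ul
TOR=un - signalled by the affix -ul
GRD=ib - signalled by the affix -us
check: sakikilusul -> sakukilusul -> sakukilusul -> sakukilusul
lemma: sakikil; TOR=un; GRD=ib


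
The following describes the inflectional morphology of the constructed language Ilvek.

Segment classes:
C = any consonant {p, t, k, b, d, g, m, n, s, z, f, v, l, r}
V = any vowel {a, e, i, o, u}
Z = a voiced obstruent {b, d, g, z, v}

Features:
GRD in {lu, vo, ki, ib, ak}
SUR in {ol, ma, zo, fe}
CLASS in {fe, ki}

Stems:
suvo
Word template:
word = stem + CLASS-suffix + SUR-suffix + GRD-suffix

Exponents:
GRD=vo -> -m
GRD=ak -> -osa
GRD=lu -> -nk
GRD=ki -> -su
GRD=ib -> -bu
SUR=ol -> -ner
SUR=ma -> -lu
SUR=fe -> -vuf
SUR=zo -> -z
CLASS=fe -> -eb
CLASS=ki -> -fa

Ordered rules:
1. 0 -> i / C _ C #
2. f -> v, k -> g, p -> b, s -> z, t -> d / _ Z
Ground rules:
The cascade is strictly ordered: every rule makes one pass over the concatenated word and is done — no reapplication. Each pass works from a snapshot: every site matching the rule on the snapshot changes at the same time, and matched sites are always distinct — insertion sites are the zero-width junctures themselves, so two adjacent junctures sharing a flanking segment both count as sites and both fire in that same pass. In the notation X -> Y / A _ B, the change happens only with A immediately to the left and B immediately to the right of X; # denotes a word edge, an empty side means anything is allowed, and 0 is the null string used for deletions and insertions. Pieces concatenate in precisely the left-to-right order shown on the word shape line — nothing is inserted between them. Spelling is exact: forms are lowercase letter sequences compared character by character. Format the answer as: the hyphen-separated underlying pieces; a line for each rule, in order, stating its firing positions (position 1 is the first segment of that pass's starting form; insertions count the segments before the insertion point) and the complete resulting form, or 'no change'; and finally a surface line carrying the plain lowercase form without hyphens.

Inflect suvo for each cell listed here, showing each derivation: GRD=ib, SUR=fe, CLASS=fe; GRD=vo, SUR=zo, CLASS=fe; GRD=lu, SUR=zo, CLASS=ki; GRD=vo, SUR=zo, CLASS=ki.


cell GRD=ib, SUR=fe, CLASS=fe:
underlying: suvo-eb-vuf-bu
1. 0 -> i / C _ C #: no change
2. f -> v, k -> g, p -> b, s -> z, t -> d / _ Z: fires at position(s) 9: suvoebvuvbu
surface: suvoebvuvbu

cell GRD=vo, SUR=zo, CLASS=fe:
underlying: suvo-eb-z-m
1. 0 -> i / C _ C #: inserts after position(s) 7: suvoebzim
2. f -> v, k -> g, p -> b, s -> z, t -> d / _ Z: no change
surface: suvoebzim

cell GRD=lu, SUR=zo, CLASS=ki:
underlying: suvo-fa-z-nk
1. 0 -> i / C _ C #: inserts after position(s) 8: suvofaznik
2. f -> v, k -> g, p -> b, s -> z, t -> d / _ Z: no change
surface: suvofaznik

cell GRD=vo, SUR=zo, CLASS=ki:
underlying: suvo-fa-z-m
1. 0 -> i / C _ C #: inserts after position(s) 7: suvofazim
2. f -> v, k -> g, p -> b, s -> z, t -> d / _ Z: no change
surface: suvofazim


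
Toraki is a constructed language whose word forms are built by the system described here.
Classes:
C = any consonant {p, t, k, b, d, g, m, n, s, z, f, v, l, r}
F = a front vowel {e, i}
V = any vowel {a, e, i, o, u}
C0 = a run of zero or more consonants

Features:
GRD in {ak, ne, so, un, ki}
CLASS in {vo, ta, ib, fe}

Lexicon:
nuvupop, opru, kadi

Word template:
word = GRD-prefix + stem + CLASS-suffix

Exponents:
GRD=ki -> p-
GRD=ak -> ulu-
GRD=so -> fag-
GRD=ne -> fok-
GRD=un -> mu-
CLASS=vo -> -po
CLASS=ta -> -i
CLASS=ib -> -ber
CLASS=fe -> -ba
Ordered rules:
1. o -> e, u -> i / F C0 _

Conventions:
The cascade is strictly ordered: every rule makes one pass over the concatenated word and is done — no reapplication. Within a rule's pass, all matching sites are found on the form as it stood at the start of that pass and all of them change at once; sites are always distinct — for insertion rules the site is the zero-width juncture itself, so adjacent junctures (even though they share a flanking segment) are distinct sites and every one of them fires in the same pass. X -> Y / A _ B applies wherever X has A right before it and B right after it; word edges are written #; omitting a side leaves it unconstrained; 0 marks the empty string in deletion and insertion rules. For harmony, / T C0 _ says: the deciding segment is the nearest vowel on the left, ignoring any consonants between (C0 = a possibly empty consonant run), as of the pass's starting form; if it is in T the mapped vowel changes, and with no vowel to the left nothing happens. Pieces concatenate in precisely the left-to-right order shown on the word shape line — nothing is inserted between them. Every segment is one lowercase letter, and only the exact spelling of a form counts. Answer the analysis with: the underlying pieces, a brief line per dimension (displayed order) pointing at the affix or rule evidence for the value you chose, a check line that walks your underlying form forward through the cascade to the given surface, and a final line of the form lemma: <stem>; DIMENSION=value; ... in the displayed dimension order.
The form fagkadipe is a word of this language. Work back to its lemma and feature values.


underlying: fag-kadi-po
GRD=so - signalled by the affix fag-
CLASS=vo - signalled by the affix -po
check: fagkadipo -> fagkadipe
lemma: kadi; GRD=so; CLASS=vo


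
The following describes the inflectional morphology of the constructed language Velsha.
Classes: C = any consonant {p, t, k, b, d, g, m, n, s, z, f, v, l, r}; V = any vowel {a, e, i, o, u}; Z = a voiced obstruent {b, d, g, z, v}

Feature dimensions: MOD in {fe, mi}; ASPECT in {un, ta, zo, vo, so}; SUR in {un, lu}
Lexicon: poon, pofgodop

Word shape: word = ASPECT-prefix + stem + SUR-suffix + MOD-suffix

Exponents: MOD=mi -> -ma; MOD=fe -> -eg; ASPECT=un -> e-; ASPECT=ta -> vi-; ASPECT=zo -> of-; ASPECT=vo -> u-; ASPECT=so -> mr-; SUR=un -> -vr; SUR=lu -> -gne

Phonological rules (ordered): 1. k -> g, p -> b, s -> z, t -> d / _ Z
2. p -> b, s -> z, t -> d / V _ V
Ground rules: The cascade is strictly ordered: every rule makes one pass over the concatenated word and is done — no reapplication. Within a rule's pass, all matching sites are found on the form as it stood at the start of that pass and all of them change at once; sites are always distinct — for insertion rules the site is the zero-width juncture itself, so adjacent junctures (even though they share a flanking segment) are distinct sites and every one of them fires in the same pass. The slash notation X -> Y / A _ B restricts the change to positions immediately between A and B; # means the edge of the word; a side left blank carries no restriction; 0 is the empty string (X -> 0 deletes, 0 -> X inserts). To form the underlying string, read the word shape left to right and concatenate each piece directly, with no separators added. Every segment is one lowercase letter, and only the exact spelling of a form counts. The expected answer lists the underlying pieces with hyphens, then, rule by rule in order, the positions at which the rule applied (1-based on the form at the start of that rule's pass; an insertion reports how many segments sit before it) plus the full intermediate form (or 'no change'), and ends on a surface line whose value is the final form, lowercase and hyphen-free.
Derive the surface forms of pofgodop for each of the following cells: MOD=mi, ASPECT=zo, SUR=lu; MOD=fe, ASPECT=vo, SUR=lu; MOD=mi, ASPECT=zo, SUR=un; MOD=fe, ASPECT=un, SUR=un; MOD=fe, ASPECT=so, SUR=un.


cell MOD=mi, ASPECT=zo, SUR=lu:
underlying: of-pofgodop-gne-ma
1. k -> g, p -> b, s -> z, t -> d / _ Z: fires at position(s) 10: ofpofgodobgnema
2. p -> b, s -> z, t -> d / V _ V: no change
surface: ofpofgodobgnema

cell MOD=fe, ASPECT=vo, SUR=lu:
underlying: u-pofgodop-gne-eg
1. k -> g, p -> b, s -> z, t -> d / _ Z: fires at position(s) 9: upofgodobgneeg
2. p -> b, s -> z, t -> d / V _ V: fires at position(s) 2: ubofgodobgneeg
surface: ubofgodobgneeg

cell MOD=mi, ASPECT=zo, SUR=un:
underlying: of-pofgodop-vr-ma
1. k -> g, p -> b, s -> z, t -> d / _ Z: fires at position(s) 10: ofpofgodobvrma
2. p -> b, s -> z, t -> d / V _ V: no change
surface: ofpofgodobvrma

cell MOD=fe, ASPECT=un, SUR=un:
underlying: e-pofgodop-vr-eg
1. k -> g, p -> b, s -> z, t -> d / _ Z: fires at position(s) 9: epofgodobvreg
2. p -> b, s -> z, t -> d / V _ V: fires at position(s) 2: ebofgodobvreg
surface: ebofgodobvreg

cell MOD=fe, ASPECT=so, SUR=un:
underlying: mr-pofgodop-vr-eg
1. k -> g, p -> b, s -> z, t -> d / _ Z: fires at position(s) 10: mrpofgodobvreg
2. p -> b, s -> z, t -> d / V _ V: no change
surface: mrpofgodobvreg


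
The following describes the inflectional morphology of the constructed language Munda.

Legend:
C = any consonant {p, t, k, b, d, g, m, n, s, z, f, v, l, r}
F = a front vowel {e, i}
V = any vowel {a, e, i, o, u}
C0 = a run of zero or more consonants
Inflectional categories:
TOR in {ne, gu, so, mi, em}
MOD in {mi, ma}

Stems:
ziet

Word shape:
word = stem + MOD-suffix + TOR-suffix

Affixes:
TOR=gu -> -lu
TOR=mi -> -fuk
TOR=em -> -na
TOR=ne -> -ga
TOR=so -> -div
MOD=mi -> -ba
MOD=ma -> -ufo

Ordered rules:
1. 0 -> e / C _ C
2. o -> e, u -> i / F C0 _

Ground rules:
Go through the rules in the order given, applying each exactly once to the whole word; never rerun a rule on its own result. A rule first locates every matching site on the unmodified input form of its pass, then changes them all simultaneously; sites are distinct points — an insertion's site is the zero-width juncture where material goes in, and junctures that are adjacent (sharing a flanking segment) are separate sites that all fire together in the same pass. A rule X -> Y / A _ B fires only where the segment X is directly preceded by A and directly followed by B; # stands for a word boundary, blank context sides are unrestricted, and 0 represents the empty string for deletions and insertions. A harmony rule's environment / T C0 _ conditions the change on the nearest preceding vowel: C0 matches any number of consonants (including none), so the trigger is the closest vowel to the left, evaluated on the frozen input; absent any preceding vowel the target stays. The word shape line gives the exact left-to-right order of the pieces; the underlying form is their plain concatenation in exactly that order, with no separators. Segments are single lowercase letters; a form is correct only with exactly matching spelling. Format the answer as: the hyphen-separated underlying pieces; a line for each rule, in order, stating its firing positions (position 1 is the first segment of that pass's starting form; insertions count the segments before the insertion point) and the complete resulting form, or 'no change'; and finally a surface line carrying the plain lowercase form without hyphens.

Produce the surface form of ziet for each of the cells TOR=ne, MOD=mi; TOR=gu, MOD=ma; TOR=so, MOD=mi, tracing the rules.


cell TOR=ne, MOD=mi:
underlying: ziet-ba-ga
1. 0 -> e / C _ C: inserts after position(s) 4: zietebaga
2. o -> e, u -> i / F C0 _: no change
surface: zietebaga

cell TOR=gu, MOD=ma:
underlying: ziet-ufo-lu
1. 0 -> e / C _ C: no change
2. o -> e, u -> i / F C0 _: fires at position(s) 5: zietifolu
surface: zietifolu

cell TOR=so, MOD=mi:
underlying: ziet-ba-div
1. 0 -> e / C _ C: inserts after position(s) 4: zietebadiv
2. o -> e, u -> i / F C0 _: no change
surface: zietebadiv


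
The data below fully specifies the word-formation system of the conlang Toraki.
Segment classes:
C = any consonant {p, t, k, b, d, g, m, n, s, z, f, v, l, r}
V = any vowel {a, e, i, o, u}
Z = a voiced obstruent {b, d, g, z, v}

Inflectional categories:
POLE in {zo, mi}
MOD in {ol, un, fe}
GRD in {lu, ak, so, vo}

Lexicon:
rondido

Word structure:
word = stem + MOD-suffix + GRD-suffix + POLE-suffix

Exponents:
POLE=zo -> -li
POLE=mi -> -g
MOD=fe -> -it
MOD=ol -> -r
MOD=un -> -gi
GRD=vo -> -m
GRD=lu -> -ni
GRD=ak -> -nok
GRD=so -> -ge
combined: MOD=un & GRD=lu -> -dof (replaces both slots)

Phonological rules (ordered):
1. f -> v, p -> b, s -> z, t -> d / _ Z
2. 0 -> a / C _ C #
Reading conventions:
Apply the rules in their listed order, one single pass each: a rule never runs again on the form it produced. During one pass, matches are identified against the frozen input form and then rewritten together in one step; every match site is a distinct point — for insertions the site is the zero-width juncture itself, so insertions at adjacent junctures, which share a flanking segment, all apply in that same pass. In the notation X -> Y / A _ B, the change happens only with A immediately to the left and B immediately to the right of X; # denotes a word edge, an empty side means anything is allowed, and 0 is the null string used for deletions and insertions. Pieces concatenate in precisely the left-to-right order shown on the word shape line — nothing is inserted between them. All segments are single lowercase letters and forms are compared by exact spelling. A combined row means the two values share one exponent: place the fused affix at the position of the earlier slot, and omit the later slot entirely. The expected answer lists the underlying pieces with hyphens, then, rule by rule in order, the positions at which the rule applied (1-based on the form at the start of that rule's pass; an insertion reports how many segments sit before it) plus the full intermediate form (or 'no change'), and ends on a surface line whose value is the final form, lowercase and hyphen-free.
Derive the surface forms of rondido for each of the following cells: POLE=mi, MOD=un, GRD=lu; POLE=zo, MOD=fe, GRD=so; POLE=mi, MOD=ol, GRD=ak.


cell POLE=mi, MOD=un, GRD=lu:
underlying: rondido-dof-g
1. f -> v, p -> b, s -> z, t -> d / _ Z: fires at position(s) 10: rondidodovg
2. 0 -> a / C _ C #: inserts after position(s) 10: rondidodovag
surface: rondidodovag

cell POLE=zo, MOD=fe, GRD=so:
underlying: rondido-it-ge-li
1. f -> v, p -> b, s -> z, t -> d / _ Z: fires at position(s) 9: rondidoidgeli
2. 0 -> a / C _ C #: no change
surface: rondidoidgeli

cell POLE=mi, MOD=ol, GRD=ak:
underlying: rondido-r-nok-g
1. f -> v, p -> b, s -> z, t -> d / _ Z: no change
2. 0 -> a / C _ C #: inserts after position(s) 11: rondidornokag
surface: rondidornokag


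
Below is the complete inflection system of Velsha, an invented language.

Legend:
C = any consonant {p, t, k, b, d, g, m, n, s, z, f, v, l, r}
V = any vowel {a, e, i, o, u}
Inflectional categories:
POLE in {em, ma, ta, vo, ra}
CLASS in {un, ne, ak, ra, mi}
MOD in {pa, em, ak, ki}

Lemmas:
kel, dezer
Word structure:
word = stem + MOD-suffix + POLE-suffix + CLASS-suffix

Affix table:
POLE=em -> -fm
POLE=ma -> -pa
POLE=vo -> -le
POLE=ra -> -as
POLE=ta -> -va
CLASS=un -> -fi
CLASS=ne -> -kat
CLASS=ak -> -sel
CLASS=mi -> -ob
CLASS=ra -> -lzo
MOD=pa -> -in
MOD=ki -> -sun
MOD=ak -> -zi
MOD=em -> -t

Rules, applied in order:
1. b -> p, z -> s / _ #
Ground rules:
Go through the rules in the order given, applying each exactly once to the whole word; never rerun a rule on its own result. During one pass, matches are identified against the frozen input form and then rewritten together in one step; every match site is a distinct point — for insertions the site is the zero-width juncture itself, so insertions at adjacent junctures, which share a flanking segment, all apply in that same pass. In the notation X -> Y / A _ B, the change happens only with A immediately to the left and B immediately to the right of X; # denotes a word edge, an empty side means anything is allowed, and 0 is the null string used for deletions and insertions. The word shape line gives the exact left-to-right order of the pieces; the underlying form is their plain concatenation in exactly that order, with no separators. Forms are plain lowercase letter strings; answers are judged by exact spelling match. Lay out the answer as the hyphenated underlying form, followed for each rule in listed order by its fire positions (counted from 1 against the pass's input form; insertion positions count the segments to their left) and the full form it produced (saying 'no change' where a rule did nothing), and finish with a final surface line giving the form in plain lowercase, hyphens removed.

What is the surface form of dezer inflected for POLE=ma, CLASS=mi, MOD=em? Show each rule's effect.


underlying: dezer-t-pa-ob
1. b -> p, z -> s / _ #: fires at position(s) 10: dezertpaop
surface: dezertpaop


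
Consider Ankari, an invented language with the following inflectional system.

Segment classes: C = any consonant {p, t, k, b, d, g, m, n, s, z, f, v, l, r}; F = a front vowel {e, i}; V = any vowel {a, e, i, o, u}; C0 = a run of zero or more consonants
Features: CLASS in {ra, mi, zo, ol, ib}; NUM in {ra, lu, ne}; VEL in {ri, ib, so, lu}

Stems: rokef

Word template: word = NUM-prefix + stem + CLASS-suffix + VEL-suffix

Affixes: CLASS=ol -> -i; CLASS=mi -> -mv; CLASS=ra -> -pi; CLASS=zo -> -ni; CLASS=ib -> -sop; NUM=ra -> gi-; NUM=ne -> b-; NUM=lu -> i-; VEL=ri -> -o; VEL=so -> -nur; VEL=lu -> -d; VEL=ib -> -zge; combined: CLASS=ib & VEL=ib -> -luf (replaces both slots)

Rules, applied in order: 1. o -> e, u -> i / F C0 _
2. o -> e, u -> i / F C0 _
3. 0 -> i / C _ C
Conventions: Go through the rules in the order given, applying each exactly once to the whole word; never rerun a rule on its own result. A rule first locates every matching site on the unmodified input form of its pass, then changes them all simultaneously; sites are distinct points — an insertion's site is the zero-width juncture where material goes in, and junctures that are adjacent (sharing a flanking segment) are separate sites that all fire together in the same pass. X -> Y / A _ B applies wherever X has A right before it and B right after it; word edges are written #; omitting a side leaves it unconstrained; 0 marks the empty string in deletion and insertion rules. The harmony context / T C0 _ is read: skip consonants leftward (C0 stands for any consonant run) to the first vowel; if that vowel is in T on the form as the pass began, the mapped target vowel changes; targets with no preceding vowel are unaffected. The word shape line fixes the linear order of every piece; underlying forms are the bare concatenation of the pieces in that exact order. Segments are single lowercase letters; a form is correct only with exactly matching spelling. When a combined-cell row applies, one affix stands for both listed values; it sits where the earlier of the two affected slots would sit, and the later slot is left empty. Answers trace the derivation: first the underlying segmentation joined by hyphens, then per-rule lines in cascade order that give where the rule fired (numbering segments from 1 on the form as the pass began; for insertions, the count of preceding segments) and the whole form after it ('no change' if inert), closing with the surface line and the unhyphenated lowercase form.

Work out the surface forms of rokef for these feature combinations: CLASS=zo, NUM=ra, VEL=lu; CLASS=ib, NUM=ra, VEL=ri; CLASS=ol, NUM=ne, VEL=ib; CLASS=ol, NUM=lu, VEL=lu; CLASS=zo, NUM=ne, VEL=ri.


cell CLASS=zo, NUM=ra, VEL=lu:
underlying: gi-rokef-ni-d
1. o -> e, u -> i / F C0 _: fires at position(s) 4: girekefnid
2. o -> e, u -> i / F C0 _: no change
3. 0 -> i / C _ C: inserts after position(s) 7: girekefinid
surface: girekefinid

cell CLASS=ib, NUM=ra, VEL=ri:
underlying: gi-rokef-sop-o
1. o -> e, u -> i / F C0 _: fires at position(s) 4, 9: girekefsepo
2. o -> e, u -> i / F C0 _: fires at position(s) 11: girekefsepe
3. 0 -> i / C _ C: inserts after position(s) 7: girekefisepe
surface: girekefisepe

cell CLASS=ol, NUM=ne, VEL=ib:
underlying: b-rokef-i-zge
1. o -> e, u -> i / F C0 _: no change
2. o -> e, u -> i / F C0 _: no change
3. 0 -> i / C _ C: inserts after position(s) 1, 8: birokefizige
surface: birokefizige

cell CLASS=ol, NUM=lu, VEL=lu:
underlying: i-rokef-i-d
1. o -> e, u -> i / F C0 _: fires at position(s) 3: irekefid
2. o -> e, u -> i / F C0 _: no change
3. 0 -> i / C _ C: no change
surface: irekefid

cell CLASS=zo, NUM=ne, VEL=ri:
underlying: b-rokef-ni-o
1. o -> e, u -> i / F C0 _: fires at position(s) 9: brokefnie
2. o -> e, u -> i / F C0 _: no change
3. 0 -> i / C _ C: inserts after position(s) 1, 6: birokefinie
surface: birokefinie
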